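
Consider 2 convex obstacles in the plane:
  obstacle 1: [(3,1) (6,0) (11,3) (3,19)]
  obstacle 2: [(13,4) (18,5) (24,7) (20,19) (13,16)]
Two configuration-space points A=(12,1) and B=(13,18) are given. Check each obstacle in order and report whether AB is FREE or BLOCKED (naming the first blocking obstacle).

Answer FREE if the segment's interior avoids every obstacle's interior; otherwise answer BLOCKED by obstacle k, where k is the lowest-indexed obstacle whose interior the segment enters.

Obstacle 1 [(3,1) (6,0) (11,3) (3,19)]:
  edge (3,1)–(6,0): clear
  edge (6,0)–(11,3): clear
  edge (11,3)–(3,19): clear
  edge (3,19)–(3,1): clear
  midpoint (25/2,19/2) outside
  → clear
Obstacle 2 [(13,4) (18,5) (24,7) (20,19) (13,16)]:
  edge (13,4)–(18,5): clear
  edge (18,5)–(24,7): clear
  edge (24,7)–(20,19): clear
  edge (20,19)–(13,16): clear
  edge (13,16)–(13,4): clear
  midpoint (25/2,19/2) outside
  → clear

FREE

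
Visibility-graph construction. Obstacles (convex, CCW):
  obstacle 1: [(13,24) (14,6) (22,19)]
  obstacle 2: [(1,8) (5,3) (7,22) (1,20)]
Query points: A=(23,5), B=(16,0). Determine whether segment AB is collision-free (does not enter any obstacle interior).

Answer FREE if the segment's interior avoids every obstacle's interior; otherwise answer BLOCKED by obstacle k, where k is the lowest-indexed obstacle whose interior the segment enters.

FREE

Obstacle 1 [(13,24) (14,6) (22,19)]:
  edge (13,24)–(14,6): clear
  edge (14,6)–(22,19): clear
  edge (22,19)–(13,24): clear
  midpoint (39/2,5/2) outside
  → clear
Obstacle 2 [(1,8) (5,3) (7,22) (1,20)]:
  edge (1,8)–(5,3): clear
  edge (5,3)–(7,22): clear
  edge (7,22)–(1,20): clear
  edge (1,20)–(1,8): clear
  midpoint (39/2,5/2) outside
  → clear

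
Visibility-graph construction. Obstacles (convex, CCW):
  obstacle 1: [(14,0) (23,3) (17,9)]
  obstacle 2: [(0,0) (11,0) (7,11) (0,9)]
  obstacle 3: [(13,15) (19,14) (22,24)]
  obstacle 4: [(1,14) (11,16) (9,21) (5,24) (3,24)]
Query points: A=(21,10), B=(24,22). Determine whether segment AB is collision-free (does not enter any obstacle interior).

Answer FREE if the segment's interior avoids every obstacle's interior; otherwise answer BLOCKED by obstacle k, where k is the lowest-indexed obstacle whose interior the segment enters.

FREE

Obstacle 1 [(14,0) (23,3) (17,9)]:
  edge (14,0)–(23,3): clear
  edge (23,3)–(17,9): clear
  edge (17,9)–(14,0): clear
  midpoint (45/2,16) outside
  → clear
Obstacle 2 [(0,0) (11,0) (7,11) (0,9)]:
  edge (0,0)–(11,0): clear
  edge (11,0)–(7,11): clear
  edge (7,11)–(0,9): clear
  edge (0,9)–(0,0): clear
  midpoint (45/2,16) outside
  → clear
Obstacle 3 [(13,15) (19,14) (22,24)]:
  edge (13,15)–(19,14): clear
  edge (19,14)–(22,24): clear
  edge (22,24)–(13,15): clear
  midpoint (45/2,16) outside
  → clear
Obstacle 4 [(1,14) (11,16) (9,21) (5,24) (3,24)]:
  edge (1,14)–(11,16): clear
  edge (11,16)–(9,21): clear
  edge (9,21)–(5,24): clear
  edge (5,24)–(3,24): clear
  edge (3,24)–(1,14): clear
  midpoint (45/2,16) outside
  → clear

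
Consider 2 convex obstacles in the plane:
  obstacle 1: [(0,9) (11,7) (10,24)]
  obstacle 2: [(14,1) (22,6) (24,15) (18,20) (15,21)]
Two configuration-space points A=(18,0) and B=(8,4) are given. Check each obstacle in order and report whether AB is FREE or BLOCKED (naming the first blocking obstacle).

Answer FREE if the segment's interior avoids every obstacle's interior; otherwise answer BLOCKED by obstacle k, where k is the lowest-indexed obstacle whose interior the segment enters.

BLOCKED by obstacle 2

Obstacle 1 [(0,9) (11,7) (10,24)]:
  edge (0,9)–(11,7): clear
  edge (11,7)–(10,24): clear
  edge (10,24)–(0,9): clear
  midpoint (13,2) outside
  → clear
Obstacle 2 [(14,1) (22,6) (24,15) (18,20) (15,21)]:
  edge (14,1)–(22,6): crosses AB
  edge (22,6)–(24,15): clear
  edge (24,15)–(18,20): clear
  edge (18,20)–(15,21): clear
  edge (15,21)–(14,1): crosses AB
  → BLOCKED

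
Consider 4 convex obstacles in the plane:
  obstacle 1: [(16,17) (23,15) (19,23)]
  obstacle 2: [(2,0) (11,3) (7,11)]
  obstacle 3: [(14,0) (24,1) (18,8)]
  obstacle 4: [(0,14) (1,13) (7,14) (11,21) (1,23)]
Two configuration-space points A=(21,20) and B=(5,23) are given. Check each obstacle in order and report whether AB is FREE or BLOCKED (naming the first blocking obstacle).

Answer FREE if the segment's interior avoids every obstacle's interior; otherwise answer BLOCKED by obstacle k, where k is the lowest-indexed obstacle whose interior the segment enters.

BLOCKED by obstacle 1

Obstacle 1 [(16,17) (23,15) (19,23)]:
  edge (16,17)–(23,15): clear
  edge (23,15)–(19,23): crosses AB
  edge (19,23)–(16,17): crosses AB
  → BLOCKED
Obstacle 2 [(2,0) (11,3) (7,11)]:
  edge (2,0)–(11,3): clear
  edge (11,3)–(7,11): clear
  edge (7,11)–(2,0): clear
  midpoint (13,43/2) outside
  → clear
Obstacle 3 [(14,0) (24,1) (18,8)]:
  edge (14,0)–(24,1): clear
  edge (24,1)–(18,8): clear
  edge (18,8)–(14,0): clear
  midpoint (13,43/2) outside
  → clear
Obstacle 4 [(0,14) (1,13) (7,14) (11,21) (1,23)]:
  edge (0,14)–(1,13): clear
  edge (1,13)–(7,14): clear
  edge (7,14)–(11,21): clear
  edge (11,21)–(1,23): clear
  edge (1,23)–(0,14): clear
  midpoint (13,43/2) outside
  → clear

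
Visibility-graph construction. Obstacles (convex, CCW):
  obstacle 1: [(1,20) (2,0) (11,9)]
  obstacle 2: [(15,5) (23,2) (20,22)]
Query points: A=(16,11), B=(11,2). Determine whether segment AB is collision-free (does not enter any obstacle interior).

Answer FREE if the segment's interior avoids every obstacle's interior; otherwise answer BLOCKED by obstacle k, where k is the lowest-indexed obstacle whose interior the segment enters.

FREE

Obstacle 1 [(1,20) (2,0) (11,9)]:
  edge (1,20)–(2,0): clear
  edge (2,0)–(11,9): clear
  edge (11,9)–(1,20): clear
  midpoint (27/2,13/2) outside
  → clear
Obstacle 2 [(15,5) (23,2) (20,22)]:
  edge (15,5)–(23,2): clear
  edge (23,2)–(20,22): clear
  edge (20,22)–(15,5): clear
  midpoint (27/2,13/2) outside
  → clear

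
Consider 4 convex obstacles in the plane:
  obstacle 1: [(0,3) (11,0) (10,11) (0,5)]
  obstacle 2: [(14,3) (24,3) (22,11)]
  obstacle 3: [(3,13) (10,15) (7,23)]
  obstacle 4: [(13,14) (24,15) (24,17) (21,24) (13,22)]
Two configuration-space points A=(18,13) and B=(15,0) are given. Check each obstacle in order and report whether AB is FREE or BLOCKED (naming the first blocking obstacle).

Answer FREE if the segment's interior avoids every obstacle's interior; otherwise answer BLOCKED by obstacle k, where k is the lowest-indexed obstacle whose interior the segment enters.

BLOCKED by obstacle 2

Obstacle 1 [(0,3) (11,0) (10,11) (0,5)]:
  edge (0,3)–(11,0): clear
  edge (11,0)–(10,11): clear
  edge (10,11)–(0,5): clear
  edge (0,5)–(0,3): clear
  midpoint (33/2,13/2) outside
  → clear
Obstacle 2 [(14,3) (24,3) (22,11)]:
  edge (14,3)–(24,3): crosses AB
  edge (24,3)–(22,11): clear
  edge (22,11)–(14,3): crosses AB
  → BLOCKED
Obstacle 3 [(3,13) (10,15) (7,23)]:
  edge (3,13)–(10,15): clear
  edge (10,15)–(7,23): clear
  edge (7,23)–(3,13): clear
  midpoint (33/2,13/2) outside
  → clear
Obstacle 4 [(13,14) (24,15) (24,17) (21,24) (13,22)]:
  edge (13,14)–(24,15): clear
  edge (24,15)–(24,17): clear
  edge (24,17)–(21,24): clear
  edge (21,24)–(13,22): clear
  edge (13,22)–(13,14): clear
  midpoint (33/2,13/2) outside
  → clear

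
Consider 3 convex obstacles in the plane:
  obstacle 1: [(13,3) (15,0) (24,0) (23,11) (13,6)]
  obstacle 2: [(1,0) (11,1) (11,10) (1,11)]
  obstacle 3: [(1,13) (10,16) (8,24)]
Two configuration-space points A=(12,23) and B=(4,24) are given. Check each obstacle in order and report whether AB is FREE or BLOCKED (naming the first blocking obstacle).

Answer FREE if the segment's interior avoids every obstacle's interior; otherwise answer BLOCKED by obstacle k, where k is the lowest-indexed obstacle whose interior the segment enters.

BLOCKED by obstacle 3

Obstacle 1 [(13,3) (15,0) (24,0) (23,11) (13,6)]:
  edge (13,3)–(15,0): clear
  edge (15,0)–(24,0): clear
  edge (24,0)–(23,11): clear
  edge (23,11)–(13,6): clear
  edge (13,6)–(13,3): clear
  midpoint (8,47/2) outside
  → clear
Obstacle 2 [(1,0) (11,1) (11,10) (1,11)]:
  edge (1,0)–(11,1): clear
  edge (11,1)–(11,10): clear
  edge (11,10)–(1,11): clear
  edge (1,11)–(1,0): clear
  midpoint (8,47/2) outside
  → clear
Obstacle 3 [(1,13) (10,16) (8,24)]:
  edge (1,13)–(10,16): clear
  edge (10,16)–(8,24): crosses AB
  edge (8,24)–(1,13): crosses AB
  → BLOCKED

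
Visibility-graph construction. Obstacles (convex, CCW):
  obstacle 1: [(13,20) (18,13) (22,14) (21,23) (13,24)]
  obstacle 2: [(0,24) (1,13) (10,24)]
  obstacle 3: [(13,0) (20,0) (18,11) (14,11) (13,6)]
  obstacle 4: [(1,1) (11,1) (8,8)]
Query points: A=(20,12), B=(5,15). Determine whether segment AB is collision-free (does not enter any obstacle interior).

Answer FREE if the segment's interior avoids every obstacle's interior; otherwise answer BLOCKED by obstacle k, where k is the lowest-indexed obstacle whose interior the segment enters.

FREE

Obstacle 1 [(13,20) (18,13) (22,14) (21,23) (13,24)]:
  edge (13,20)–(18,13): clear
  edge (18,13)–(22,14): clear
  edge (22,14)–(21,23): clear
  edge (21,23)–(13,24): clear
  edge (13,24)–(13,20): clear
  midpoint (25/2,27/2) outside
  → clear
Obstacle 2 [(0,24) (1,13) (10,24)]:
  edge (0,24)–(1,13): clear
  edge (1,13)–(10,24): clear
  edge (10,24)–(0,24): clear
  midpoint (25/2,27/2) outside
  → clear
Obstacle 3 [(13,0) (20,0) (18,11) (14,11) (13,6)]:
  edge (13,0)–(20,0): clear
  edge (20,0)–(18,11): clear
  edge (18,11)–(14,11): clear
  edge (14,11)–(13,6): clear
  edge (13,6)–(13,0): clear
  midpoint (25/2,27/2) outside
  → clear
Obstacle 4 [(1,1) (11,1) (8,8)]:
  edge (1,1)–(11,1): clear
  edge (11,1)–(8,8): clear
  edge (8,8)–(1,1): clear
  midpoint (25/2,27/2) outside
  → clear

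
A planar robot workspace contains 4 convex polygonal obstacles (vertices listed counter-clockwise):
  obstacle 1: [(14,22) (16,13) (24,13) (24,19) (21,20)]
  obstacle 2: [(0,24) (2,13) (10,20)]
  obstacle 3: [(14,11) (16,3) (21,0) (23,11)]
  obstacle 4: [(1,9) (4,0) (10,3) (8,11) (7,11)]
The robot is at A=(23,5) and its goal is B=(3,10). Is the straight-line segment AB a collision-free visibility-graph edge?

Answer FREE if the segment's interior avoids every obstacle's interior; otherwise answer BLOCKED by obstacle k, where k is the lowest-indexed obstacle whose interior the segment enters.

BLOCKED by obstacle 3

Obstacle 1 [(14,22) (16,13) (24,13) (24,19) (21,20)]:
  edge (14,22)–(16,13): clear
  edge (16,13)–(24,13): clear
  edge (24,13)–(24,19): clear
  edge (24,19)–(21,20): clear
  edge (21,20)–(14,22): clear
  midpoint (13,15/2) outside
  → clear
Obstacle 2 [(0,24) (2,13) (10,20)]:
  edge (0,24)–(2,13): clear
  edge (2,13)–(10,20): clear
  edge (10,20)–(0,24): clear
  midpoint (13,15/2) outside
  → clear
Obstacle 3 [(14,11) (16,3) (21,0) (23,11)]:
  edge (14,11)–(16,3): crosses AB
  edge (16,3)–(21,0): clear
  edge (21,0)–(23,11): crosses AB
  edge (23,11)–(14,11): clear
  → BLOCKED
Obstacle 4 [(1,9) (4,0) (10,3) (8,11) (7,11)]:
  edge (1,9)–(4,0): clear
  edge (4,0)–(10,3): clear
  edge (10,3)–(8,11): crosses AB
  edge (8,11)–(7,11): clear
  edge (7,11)–(1,9): crosses AB
  → BLOCKED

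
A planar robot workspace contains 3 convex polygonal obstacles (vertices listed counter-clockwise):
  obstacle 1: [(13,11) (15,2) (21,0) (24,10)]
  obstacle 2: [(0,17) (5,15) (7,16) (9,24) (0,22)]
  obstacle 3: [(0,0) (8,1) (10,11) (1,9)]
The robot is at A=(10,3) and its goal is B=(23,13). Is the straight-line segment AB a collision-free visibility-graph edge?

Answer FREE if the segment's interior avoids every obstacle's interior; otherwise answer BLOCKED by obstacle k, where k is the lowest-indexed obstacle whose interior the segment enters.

BLOCKED by obstacle 1

Obstacle 1 [(13,11) (15,2) (21,0) (24,10)]:
  edge (13,11)–(15,2): crosses AB
  edge (15,2)–(21,0): clear
  edge (21,0)–(24,10): clear
  edge (24,10)–(13,11): crosses AB
  → BLOCKED
Obstacle 2 [(0,17) (5,15) (7,16) (9,24) (0,22)]:
  edge (0,17)–(5,15): clear
  edge (5,15)–(7,16): clear
  edge (7,16)–(9,24): clear
  edge (9,24)–(0,22): clear
  edge (0,22)–(0,17): clear
  midpoint (33/2,8) outside
  → clear
Obstacle 3 [(0,0) (8,1) (10,11) (1,9)]:
  edge (0,0)–(8,1): clear
  edge (8,1)–(10,11): clear
  edge (10,11)–(1,9): clear
  edge (1,9)–(0,0): clear
  midpoint (33/2,8) outside
  → clear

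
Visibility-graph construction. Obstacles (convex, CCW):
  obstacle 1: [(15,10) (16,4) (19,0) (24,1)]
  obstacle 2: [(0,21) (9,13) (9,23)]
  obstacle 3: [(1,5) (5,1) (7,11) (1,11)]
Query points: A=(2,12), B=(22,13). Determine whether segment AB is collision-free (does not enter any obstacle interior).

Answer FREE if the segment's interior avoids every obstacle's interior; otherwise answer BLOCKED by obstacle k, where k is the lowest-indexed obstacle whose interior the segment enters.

Obstacle 1 [(15,10) (16,4) (19,0) (24,1)]:
  edge (15,10)–(16,4): clear
  edge (16,4)–(19,0): clear
  edge (19,0)–(24,1): clear
  edge (24,1)–(15,10): clear
  midpoint (12,25/2) outside
  → clear
Obstacle 2 [(0,21) (9,13) (9,23)]:
  edge (0,21)–(9,13): clear
  edge (9,13)–(9,23): clear
  edge (9,23)–(0,21): clear
  midpoint (12,25/2) outside
  → clear
Obstacle 3 [(1,5) (5,1) (7,11) (1,11)]:
  edge (1,5)–(5,1): clear
  edge (5,1)–(7,11): clear
  edge (7,11)–(1,11): clear
  edge (1,11)–(1,5): clear
  midpoint (12,25/2) outside
  → clear

FREE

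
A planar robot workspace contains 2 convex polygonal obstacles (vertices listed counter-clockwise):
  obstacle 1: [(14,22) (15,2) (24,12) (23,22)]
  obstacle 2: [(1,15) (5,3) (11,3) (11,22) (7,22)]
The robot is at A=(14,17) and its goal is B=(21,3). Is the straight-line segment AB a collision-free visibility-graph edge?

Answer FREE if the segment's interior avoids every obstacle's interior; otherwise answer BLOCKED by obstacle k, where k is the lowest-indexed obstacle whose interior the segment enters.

BLOCKED by obstacle 1

Obstacle 1 [(14,22) (15,2) (24,12) (23,22)]:
  edge (14,22)–(15,2): crosses AB
  edge (15,2)–(24,12): crosses AB
  edge (24,12)–(23,22): clear
  edge (23,22)–(14,22): clear
  → BLOCKED
Obstacle 2 [(1,15) (5,3) (11,3) (11,22) (7,22)]:
  edge (1,15)–(5,3): clear
  edge (5,3)–(11,3): clear
  edge (11,3)–(11,22): clear
  edge (11,22)–(7,22): clear
  edge (7,22)–(1,15): clear
  midpoint (35/2,10) outside
  → clear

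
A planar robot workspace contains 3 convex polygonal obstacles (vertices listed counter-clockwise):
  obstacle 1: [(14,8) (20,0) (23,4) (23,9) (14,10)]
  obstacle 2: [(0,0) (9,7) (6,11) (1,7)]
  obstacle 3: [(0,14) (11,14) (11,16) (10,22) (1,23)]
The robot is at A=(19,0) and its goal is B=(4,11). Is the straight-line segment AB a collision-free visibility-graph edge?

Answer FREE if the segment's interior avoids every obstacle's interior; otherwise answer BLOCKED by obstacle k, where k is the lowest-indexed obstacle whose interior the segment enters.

BLOCKED by obstacle 2

Obstacle 1 [(14,8) (20,0) (23,4) (23,9) (14,10)]:
  edge (14,8)–(20,0): clear
  edge (20,0)–(23,4): clear
  edge (23,4)–(23,9): clear
  edge (23,9)–(14,10): clear
  edge (14,10)–(14,8): clear
  midpoint (23/2,11/2) outside
  → clear
Obstacle 2 [(0,0) (9,7) (6,11) (1,7)]:
  edge (0,0)–(9,7): clear
  edge (9,7)–(6,11): crosses AB
  edge (6,11)–(1,7): crosses AB
  edge (1,7)–(0,0): clear
  → BLOCKED
Obstacle 3 [(0,14) (11,14) (11,16) (10,22) (1,23)]:
  edge (0,14)–(11,14): clear
  edge (11,14)–(11,16): clear
  edge (11,16)–(10,22): clear
  edge (10,22)–(1,23): clear
  edge (1,23)–(0,14): clear
  midpoint (23/2,11/2) outside
  → clear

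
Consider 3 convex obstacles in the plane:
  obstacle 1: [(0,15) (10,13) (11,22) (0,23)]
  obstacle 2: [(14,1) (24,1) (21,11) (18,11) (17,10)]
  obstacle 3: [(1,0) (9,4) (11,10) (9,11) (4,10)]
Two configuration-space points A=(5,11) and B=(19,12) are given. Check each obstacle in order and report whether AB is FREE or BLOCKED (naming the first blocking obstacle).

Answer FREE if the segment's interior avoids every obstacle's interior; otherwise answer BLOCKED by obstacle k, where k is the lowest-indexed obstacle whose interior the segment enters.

Obstacle 1 [(0,15) (10,13) (11,22) (0,23)]:
  edge (0,15)–(10,13): clear
  edge (10,13)–(11,22): clear
  edge (11,22)–(0,23): clear
  edge (0,23)–(0,15): clear
  midpoint (12,23/2) outside
  → clear
Obstacle 2 [(14,1) (24,1) (21,11) (18,11) (17,10)]:
  edge (14,1)–(24,1): clear
  edge (24,1)–(21,11): clear
  edge (21,11)–(18,11): clear
  edge (18,11)–(17,10): clear
  edge (17,10)–(14,1): clear
  midpoint (12,23/2) outside
  → clear
Obstacle 3 [(1,0) (9,4) (11,10) (9,11) (4,10)]:
  edge (1,0)–(9,4): clear
  edge (9,4)–(11,10): clear
  edge (11,10)–(9,11): clear
  edge (9,11)–(4,10): clear
  edge (4,10)–(1,0): clear
  midpoint (12,23/2) outside
  → clear

FREE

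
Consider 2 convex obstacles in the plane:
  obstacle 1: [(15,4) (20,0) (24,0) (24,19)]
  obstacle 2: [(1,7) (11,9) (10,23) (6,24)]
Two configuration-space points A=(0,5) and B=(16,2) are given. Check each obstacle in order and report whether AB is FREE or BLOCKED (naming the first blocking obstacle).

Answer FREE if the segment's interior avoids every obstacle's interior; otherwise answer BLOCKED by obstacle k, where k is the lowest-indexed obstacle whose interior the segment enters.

FREE

Obstacle 1 [(15,4) (20,0) (24,0) (24,19)]:
  edge (15,4)–(20,0): clear
  edge (20,0)–(24,0): clear
  edge (24,0)–(24,19): clear
  edge (24,19)–(15,4): clear
  midpoint (8,7/2) outside
  → clear
Obstacle 2 [(1,7) (11,9) (10,23) (6,24)]:
  edge (1,7)–(11,9): clear
  edge (11,9)–(10,23): clear
  edge (10,23)–(6,24): clear
  edge (6,24)–(1,7): clear
  midpoint (8,7/2) outside
  → clear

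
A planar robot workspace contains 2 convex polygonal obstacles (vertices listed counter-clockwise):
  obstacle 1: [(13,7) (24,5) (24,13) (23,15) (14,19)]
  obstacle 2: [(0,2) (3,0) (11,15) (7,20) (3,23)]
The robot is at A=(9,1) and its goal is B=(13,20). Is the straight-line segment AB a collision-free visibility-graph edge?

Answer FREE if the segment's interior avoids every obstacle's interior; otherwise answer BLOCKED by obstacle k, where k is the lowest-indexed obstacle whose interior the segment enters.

FREE

Obstacle 1 [(13,7) (24,5) (24,13) (23,15) (14,19)]:
  edge (13,7)–(24,5): clear
  edge (24,5)–(24,13): clear
  edge (24,13)–(23,15): clear
  edge (23,15)–(14,19): clear
  edge (14,19)–(13,7): clear
  midpoint (11,21/2) outside
  → clear
Obstacle 2 [(0,2) (3,0) (11,15) (7,20) (3,23)]:
  edge (0,2)–(3,0): clear
  edge (3,0)–(11,15): clear
  edge (11,15)–(7,20): clear
  edge (7,20)–(3,23): clear
  edge (3,23)–(0,2): clear
  midpoint (11,21/2) outside
  → clear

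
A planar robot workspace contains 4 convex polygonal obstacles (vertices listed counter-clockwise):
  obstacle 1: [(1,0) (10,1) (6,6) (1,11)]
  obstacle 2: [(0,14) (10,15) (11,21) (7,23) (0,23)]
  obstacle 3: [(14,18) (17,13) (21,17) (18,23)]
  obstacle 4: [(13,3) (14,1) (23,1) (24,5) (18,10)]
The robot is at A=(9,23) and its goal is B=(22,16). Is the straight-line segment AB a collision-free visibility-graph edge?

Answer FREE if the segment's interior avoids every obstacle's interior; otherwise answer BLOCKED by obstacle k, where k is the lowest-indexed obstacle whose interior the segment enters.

BLOCKED by obstacle 3

Obstacle 1 [(1,0) (10,1) (6,6) (1,11)]:
  edge (1,0)–(10,1): clear
  edge (10,1)–(6,6): clear
  edge (6,6)–(1,11): clear
  edge (1,11)–(1,0): clear
  midpoint (31/2,39/2) outside
  → clear
Obstacle 2 [(0,14) (10,15) (11,21) (7,23) (0,23)]:
  edge (0,14)–(10,15): clear
  edge (10,15)–(11,21): clear
  edge (11,21)–(7,23): clear
  edge (7,23)–(0,23): clear
  edge (0,23)–(0,14): clear
  midpoint (31/2,39/2) outside
  → clear
Obstacle 3 [(14,18) (17,13) (21,17) (18,23)]:
  edge (14,18)–(17,13): clear
  edge (17,13)–(21,17): crosses AB
  edge (21,17)–(18,23): clear
  edge (18,23)–(14,18): crosses AB
  → BLOCKED
Obstacle 4 [(13,3) (14,1) (23,1) (24,5) (18,10)]:
  edge (13,3)–(14,1): clear
  edge (14,1)–(23,1): clear
  edge (23,1)–(24,5): clear
  edge (24,5)–(18,10): clear
  edge (18,10)–(13,3): clear
  midpoint (31/2,39/2) outside
  → clear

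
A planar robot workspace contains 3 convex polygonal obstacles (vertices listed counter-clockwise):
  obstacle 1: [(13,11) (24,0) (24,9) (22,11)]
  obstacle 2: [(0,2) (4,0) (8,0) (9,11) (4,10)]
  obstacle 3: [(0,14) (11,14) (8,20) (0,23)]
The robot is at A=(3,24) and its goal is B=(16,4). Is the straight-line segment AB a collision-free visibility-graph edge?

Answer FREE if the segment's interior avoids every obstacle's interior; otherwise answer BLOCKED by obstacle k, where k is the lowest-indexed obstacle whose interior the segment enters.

BLOCKED by obstacle 3

Obstacle 1 [(13,11) (24,0) (24,9) (22,11)]:
  edge (13,11)–(24,0): clear
  edge (24,0)–(24,9): clear
  edge (24,9)–(22,11): clear
  edge (22,11)–(13,11): clear
  midpoint (19/2,14) outside
  → clear
Obstacle 2 [(0,2) (4,0) (8,0) (9,11) (4,10)]:
  edge (0,2)–(4,0): clear
  edge (4,0)–(8,0): clear
  edge (8,0)–(9,11): clear
  edge (9,11)–(4,10): clear
  edge (4,10)–(0,2): clear
  midpoint (19/2,14) outside
  → clear
Obstacle 3 [(0,14) (11,14) (8,20) (0,23)]:
  edge (0,14)–(11,14): crosses AB
  edge (11,14)–(8,20): clear
  edge (8,20)–(0,23): crosses AB
  edge (0,23)–(0,14): clear
  → BLOCKED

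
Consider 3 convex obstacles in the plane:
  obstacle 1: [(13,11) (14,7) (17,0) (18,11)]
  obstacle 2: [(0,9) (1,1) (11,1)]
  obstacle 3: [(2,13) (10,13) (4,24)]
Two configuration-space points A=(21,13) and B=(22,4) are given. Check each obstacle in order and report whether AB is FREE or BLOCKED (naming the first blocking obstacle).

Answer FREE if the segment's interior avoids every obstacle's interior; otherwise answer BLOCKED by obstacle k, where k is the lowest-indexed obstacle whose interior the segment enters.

FREE

Obstacle 1 [(13,11) (14,7) (17,0) (18,11)]:
  edge (13,11)–(14,7): clear
  edge (14,7)–(17,0): clear
  edge (17,0)–(18,11): clear
  edge (18,11)–(13,11): clear
  midpoint (43/2,17/2) outside
  → clear
Obstacle 2 [(0,9) (1,1) (11,1)]:
  edge (0,9)–(1,1): clear
  edge (1,1)–(11,1): clear
  edge (11,1)–(0,9): clear
  midpoint (43/2,17/2) outside
  → clear
Obstacle 3 [(2,13) (10,13) (4,24)]:
  edge (2,13)–(10,13): clear
  edge (10,13)–(4,24): clear
  edge (4,24)–(2,13): clear
  midpoint (43/2,17/2) outside
  → clear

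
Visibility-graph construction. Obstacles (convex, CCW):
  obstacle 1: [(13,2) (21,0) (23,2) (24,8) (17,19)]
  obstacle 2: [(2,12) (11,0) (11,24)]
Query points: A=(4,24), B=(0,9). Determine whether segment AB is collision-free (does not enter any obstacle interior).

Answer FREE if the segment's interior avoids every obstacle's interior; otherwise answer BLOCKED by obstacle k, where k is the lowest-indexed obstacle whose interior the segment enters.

Obstacle 1 [(13,2) (21,0) (23,2) (24,8) (17,19)]:
  edge (13,2)–(21,0): clear
  edge (21,0)–(23,2): clear
  edge (23,2)–(24,8): clear
  edge (24,8)–(17,19): clear
  edge (17,19)–(13,2): clear
  midpoint (2,33/2) outside
  → clear
Obstacle 2 [(2,12) (11,0) (11,24)]:
  edge (2,12)–(11,0): clear
  edge (11,0)–(11,24): clear
  edge (11,24)–(2,12): clear
  midpoint (2,33/2) outside
  → clear

FREE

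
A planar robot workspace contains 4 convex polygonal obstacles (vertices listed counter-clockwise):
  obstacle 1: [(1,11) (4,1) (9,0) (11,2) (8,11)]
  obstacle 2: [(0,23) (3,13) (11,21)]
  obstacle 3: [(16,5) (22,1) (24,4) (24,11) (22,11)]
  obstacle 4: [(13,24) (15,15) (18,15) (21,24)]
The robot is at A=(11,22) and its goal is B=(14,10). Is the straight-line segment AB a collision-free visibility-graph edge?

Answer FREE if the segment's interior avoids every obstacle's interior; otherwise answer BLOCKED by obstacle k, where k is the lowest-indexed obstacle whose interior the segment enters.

FREE

Obstacle 1 [(1,11) (4,1) (9,0) (11,2) (8,11)]:
  edge (1,11)–(4,1): clear
  edge (4,1)–(9,0): clear
  edge (9,0)–(11,2): clear
  edge (11,2)–(8,11): clear
  edge (8,11)–(1,11): clear
  midpoint (25/2,16) outside
  → clear
Obstacle 2 [(0,23) (3,13) (11,21)]:
  edge (0,23)–(3,13): clear
  edge (3,13)–(11,21): clear
  edge (11,21)–(0,23): clear
  midpoint (25/2,16) outside
  → clear
Obstacle 3 [(16,5) (22,1) (24,4) (24,11) (22,11)]:
  edge (16,5)–(22,1): clear
  edge (22,1)–(24,4): clear
  edge (24,4)–(24,11): clear
  edge (24,11)–(22,11): clear
  edge (22,11)–(16,5): clear
  midpoint (25/2,16) outside
  → clear
Obstacle 4 [(13,24) (15,15) (18,15) (21,24)]:
  edge (13,24)–(15,15): clear
  edge (15,15)–(18,15): clear
  edge (18,15)–(21,24): clear
  edge (21,24)–(13,24): clear
  midpoint (25/2,16) outside
  → clear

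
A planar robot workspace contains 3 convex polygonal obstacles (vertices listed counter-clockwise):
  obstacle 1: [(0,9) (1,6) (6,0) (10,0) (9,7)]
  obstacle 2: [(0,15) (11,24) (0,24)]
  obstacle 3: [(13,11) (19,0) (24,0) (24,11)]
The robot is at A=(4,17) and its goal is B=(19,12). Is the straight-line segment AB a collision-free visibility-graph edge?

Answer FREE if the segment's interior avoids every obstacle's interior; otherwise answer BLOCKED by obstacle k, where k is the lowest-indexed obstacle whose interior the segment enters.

FREE

Obstacle 1 [(0,9) (1,6) (6,0) (10,0) (9,7)]:
  edge (0,9)–(1,6): clear
  edge (1,6)–(6,0): clear
  edge (6,0)–(10,0): clear
  edge (10,0)–(9,7): clear
  edge (9,7)–(0,9): clear
  midpoint (23/2,29/2) outside
  → clear
Obstacle 2 [(0,15) (11,24) (0,24)]:
  edge (0,15)–(11,24): clear
  edge (11,24)–(0,24): clear
  edge (0,24)–(0,15): clear
  midpoint (23/2,29/2) outside
  → clear
Obstacle 3 [(13,11) (19,0) (24,0) (24,11)]:
  edge (13,11)–(19,0): clear
  edge (19,0)–(24,0): clear
  edge (24,0)–(24,11): clear
  edge (24,11)–(13,11): clear
  midpoint (23/2,29/2) outside
  → clear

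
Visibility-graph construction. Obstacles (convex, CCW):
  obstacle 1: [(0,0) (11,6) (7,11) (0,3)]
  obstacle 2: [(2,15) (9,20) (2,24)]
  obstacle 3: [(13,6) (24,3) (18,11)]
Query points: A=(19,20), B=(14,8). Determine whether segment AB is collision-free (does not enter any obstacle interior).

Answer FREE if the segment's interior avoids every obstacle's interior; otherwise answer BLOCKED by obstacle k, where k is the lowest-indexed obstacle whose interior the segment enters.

Obstacle 1 [(0,0) (11,6) (7,11) (0,3)]:
  edge (0,0)–(11,6): clear
  edge (11,6)–(7,11): clear
  edge (7,11)–(0,3): clear
  edge (0,3)–(0,0): clear
  midpoint (33/2,14) outside
  → clear
Obstacle 2 [(2,15) (9,20) (2,24)]:
  edge (2,15)–(9,20): clear
  edge (9,20)–(2,24): clear
  edge (2,24)–(2,15): clear
  midpoint (33/2,14) outside
  → clear
Obstacle 3 [(13,6) (24,3) (18,11)]:
  edge (13,6)–(24,3): clear
  edge (24,3)–(18,11): clear
  edge (18,11)–(13,6): clear
  midpoint (33/2,14) outside
  → clear

FREE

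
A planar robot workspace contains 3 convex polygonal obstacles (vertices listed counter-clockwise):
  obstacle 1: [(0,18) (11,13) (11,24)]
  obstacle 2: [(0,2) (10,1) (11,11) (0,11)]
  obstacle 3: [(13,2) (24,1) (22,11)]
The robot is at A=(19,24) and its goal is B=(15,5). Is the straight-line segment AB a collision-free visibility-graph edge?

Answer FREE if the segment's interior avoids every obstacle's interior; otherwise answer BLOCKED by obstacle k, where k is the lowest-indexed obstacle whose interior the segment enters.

FREE

Obstacle 1 [(0,18) (11,13) (11,24)]:
  edge (0,18)–(11,13): clear
  edge (11,13)–(11,24): clear
  edge (11,24)–(0,18): clear
  midpoint (17,29/2) outside
  → clear
Obstacle 2 [(0,2) (10,1) (11,11) (0,11)]:
  edge (0,2)–(10,1): clear
  edge (10,1)–(11,11): clear
  edge (11,11)–(0,11): clear
  edge (0,11)–(0,2): clear
  midpoint (17,29/2) outside
  → clear
Obstacle 3 [(13,2) (24,1) (22,11)]:
  edge (13,2)–(24,1): clear
  edge (24,1)–(22,11): clear
  edge (22,11)–(13,2): clear
  midpoint (17,29/2) outside
  → clear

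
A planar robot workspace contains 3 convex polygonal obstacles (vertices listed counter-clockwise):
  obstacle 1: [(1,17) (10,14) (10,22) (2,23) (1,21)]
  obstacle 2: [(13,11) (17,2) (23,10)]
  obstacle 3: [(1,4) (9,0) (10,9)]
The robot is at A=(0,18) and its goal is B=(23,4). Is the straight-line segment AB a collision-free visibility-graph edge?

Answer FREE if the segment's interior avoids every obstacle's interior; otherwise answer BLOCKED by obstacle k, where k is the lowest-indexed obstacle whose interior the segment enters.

BLOCKED by obstacle 1

Obstacle 1 [(1,17) (10,14) (10,22) (2,23) (1,21)]:
  edge (1,17)–(10,14): crosses AB
  edge (10,14)–(10,22): clear
  edge (10,22)–(2,23): clear
  edge (2,23)–(1,21): clear
  edge (1,21)–(1,17): crosses AB
  → BLOCKED
Obstacle 2 [(13,11) (17,2) (23,10)]:
  edge (13,11)–(17,2): crosses AB
  edge (17,2)–(23,10): crosses AB
  edge (23,10)–(13,11): clear
  → BLOCKED
Obstacle 3 [(1,4) (9,0) (10,9)]:
  edge (1,4)–(9,0): clear
  edge (9,0)–(10,9): clear
  edge (10,9)–(1,4): clear
  midpoint (23/2,11) outside
  → clear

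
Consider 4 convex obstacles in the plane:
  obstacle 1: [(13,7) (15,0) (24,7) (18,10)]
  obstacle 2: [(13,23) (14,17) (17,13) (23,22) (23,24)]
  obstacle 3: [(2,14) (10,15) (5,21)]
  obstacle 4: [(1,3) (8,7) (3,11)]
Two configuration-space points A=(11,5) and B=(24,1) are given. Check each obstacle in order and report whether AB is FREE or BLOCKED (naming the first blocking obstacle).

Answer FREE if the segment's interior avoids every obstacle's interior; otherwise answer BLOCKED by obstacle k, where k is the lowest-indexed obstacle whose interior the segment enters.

Obstacle 1 [(13,7) (15,0) (24,7) (18,10)]:
  edge (13,7)–(15,0): crosses AB
  edge (15,0)–(24,7): crosses AB
  edge (24,7)–(18,10): clear
  edge (18,10)–(13,7): clear
  → BLOCKED
Obstacle 2 [(13,23) (14,17) (17,13) (23,22) (23,24)]:
  edge (13,23)–(14,17): clear
  edge (14,17)–(17,13): clear
  edge (17,13)–(23,22): clear
  edge (23,22)–(23,24): clear
  edge (23,24)–(13,23): clear
  midpoint (35/2,3) outside
  → clear
Obstacle 3 [(2,14) (10,15) (5,21)]:
  edge (2,14)–(10,15): clear
  edge (10,15)–(5,21): clear
  edge (5,21)–(2,14): clear
  midpoint (35/2,3) outside
  → clear
Obstacle 4 [(1,3) (8,7) (3,11)]:
  edge (1,3)–(8,7): clear
  edge (8,7)–(3,11): clear
  edge (3,11)–(1,3): clear
  midpoint (35/2,3) outside
  → clear

BLOCKED by obstacle 1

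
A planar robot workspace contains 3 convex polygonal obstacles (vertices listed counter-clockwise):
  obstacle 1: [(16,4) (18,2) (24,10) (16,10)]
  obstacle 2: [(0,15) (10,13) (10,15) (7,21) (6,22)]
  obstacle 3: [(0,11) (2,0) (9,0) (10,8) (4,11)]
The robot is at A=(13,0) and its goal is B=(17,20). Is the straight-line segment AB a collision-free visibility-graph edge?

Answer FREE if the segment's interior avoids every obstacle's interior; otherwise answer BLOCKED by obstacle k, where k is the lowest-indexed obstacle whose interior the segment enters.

Obstacle 1 [(16,4) (18,2) (24,10) (16,10)]:
  edge (16,4)–(18,2): clear
  edge (18,2)–(24,10): clear
  edge (24,10)–(16,10): clear
  edge (16,10)–(16,4): clear
  midpoint (15,10) outside
  → clear
Obstacle 2 [(0,15) (10,13) (10,15) (7,21) (6,22)]:
  edge (0,15)–(10,13): clear
  edge (10,13)–(10,15): clear
  edge (10,15)–(7,21): clear
  edge (7,21)–(6,22): clear
  edge (6,22)–(0,15): clear
  midpoint (15,10) outside
  → clear
Obstacle 3 [(0,11) (2,0) (9,0) (10,8) (4,11)]:
  edge (0,11)–(2,0): clear
  edge (2,0)–(9,0): clear
  edge (9,0)–(10,8): clear
  edge (10,8)–(4,11): clear
  edge (4,11)–(0,11): clear
  midpoint (15,10) outside
  → clear

FREE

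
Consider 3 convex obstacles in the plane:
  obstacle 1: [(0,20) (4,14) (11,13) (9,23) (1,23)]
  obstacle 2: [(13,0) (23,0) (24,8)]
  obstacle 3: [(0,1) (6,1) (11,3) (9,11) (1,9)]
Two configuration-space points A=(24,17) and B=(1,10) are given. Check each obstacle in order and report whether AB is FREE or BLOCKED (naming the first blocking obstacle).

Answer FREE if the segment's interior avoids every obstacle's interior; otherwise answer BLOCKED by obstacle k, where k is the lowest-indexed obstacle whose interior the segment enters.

BLOCKED by obstacle 1

Obstacle 1 [(0,20) (4,14) (11,13) (9,23) (1,23)]:
  edge (0,20)–(4,14): clear
  edge (4,14)–(11,13): crosses AB
  edge (11,13)–(9,23): crosses AB
  edge (9,23)–(1,23): clear
  edge (1,23)–(0,20): clear
  → BLOCKED
Obstacle 2 [(13,0) (23,0) (24,8)]:
  edge (13,0)–(23,0): clear
  edge (23,0)–(24,8): clear
  edge (24,8)–(13,0): clear
  midpoint (25/2,27/2) outside
  → clear
Obstacle 3 [(0,1) (6,1) (11,3) (9,11) (1,9)]:
  edge (0,1)–(6,1): clear
  edge (6,1)–(11,3): clear
  edge (11,3)–(9,11): clear
  edge (9,11)–(1,9): clear
  edge (1,9)–(0,1): clear
  midpoint (25/2,27/2) outside
  → clear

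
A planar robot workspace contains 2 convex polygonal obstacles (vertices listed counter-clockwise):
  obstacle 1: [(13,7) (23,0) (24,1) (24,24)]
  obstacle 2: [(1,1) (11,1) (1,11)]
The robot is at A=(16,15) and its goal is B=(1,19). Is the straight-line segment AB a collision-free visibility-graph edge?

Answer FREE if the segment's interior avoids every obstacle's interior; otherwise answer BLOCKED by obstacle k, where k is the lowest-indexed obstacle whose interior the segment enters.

FREE

Obstacle 1 [(13,7) (23,0) (24,1) (24,24)]:
  edge (13,7)–(23,0): clear
  edge (23,0)–(24,1): clear
  edge (24,1)–(24,24): clear
  edge (24,24)–(13,7): clear
  midpoint (17/2,17) outside
  → clear
Obstacle 2 [(1,1) (11,1) (1,11)]:
  edge (1,1)–(11,1): clear
  edge (11,1)–(1,11): clear
  edge (1,11)–(1,1): clear
  midpoint (17/2,17) outside
  → clear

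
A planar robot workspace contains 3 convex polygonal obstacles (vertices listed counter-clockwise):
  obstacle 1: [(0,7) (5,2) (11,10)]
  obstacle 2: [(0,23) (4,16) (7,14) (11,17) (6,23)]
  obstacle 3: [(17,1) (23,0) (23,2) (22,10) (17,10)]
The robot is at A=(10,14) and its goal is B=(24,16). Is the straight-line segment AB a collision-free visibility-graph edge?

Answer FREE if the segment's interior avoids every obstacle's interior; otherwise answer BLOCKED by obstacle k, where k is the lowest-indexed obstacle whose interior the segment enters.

FREE

Obstacle 1 [(0,7) (5,2) (11,10)]:
  edge (0,7)–(5,2): clear
  edge (5,2)–(11,10): clear
  edge (11,10)–(0,7): clear
  midpoint (17,15) outside
  → clear
Obstacle 2 [(0,23) (4,16) (7,14) (11,17) (6,23)]:
  edge (0,23)–(4,16): clear
  edge (4,16)–(7,14): clear
  edge (7,14)–(11,17): clear
  edge (11,17)–(6,23): clear
  edge (6,23)–(0,23): clear
  midpoint (17,15) outside
  → clear
Obstacle 3 [(17,1) (23,0) (23,2) (22,10) (17,10)]:
  edge (17,1)–(23,0): clear
  edge (23,0)–(23,2): clear
  edge (23,2)–(22,10): clear
  edge (22,10)–(17,10): clear
  edge (17,10)–(17,1): clear
  midpoint (17,15) outside
  → clear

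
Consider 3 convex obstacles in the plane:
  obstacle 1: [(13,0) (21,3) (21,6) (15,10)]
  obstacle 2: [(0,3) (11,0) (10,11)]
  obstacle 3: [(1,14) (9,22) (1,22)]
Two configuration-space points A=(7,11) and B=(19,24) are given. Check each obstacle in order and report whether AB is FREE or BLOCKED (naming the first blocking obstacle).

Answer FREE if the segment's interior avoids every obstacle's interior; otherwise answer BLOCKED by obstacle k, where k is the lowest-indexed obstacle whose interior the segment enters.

FREE

Obstacle 1 [(13,0) (21,3) (21,6) (15,10)]:
  edge (13,0)–(21,3): clear
  edge (21,3)–(21,6): clear
  edge (21,6)–(15,10): clear
  edge (15,10)–(13,0): clear
  midpoint (13,35/2) outside
  → clear
Obstacle 2 [(0,3) (11,0) (10,11)]:
  edge (0,3)–(11,0): clear
  edge (11,0)–(10,11): clear
  edge (10,11)–(0,3): clear
  midpoint (13,35/2) outside
  → clear
Obstacle 3 [(1,14) (9,22) (1,22)]:
  edge (1,14)–(9,22): clear
  edge (9,22)–(1,22): clear
  edge (1,22)–(1,14): clear
  midpoint (13,35/2) outside
  → clear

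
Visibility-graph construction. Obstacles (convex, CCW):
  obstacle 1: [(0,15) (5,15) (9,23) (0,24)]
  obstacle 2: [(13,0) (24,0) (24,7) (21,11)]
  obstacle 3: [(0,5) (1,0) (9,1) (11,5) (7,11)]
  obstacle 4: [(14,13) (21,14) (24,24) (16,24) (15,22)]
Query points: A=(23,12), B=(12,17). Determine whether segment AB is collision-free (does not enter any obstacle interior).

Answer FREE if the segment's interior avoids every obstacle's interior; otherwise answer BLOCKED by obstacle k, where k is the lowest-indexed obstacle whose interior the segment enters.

Obstacle 1 [(0,15) (5,15) (9,23) (0,24)]:
  edge (0,15)–(5,15): clear
  edge (5,15)–(9,23): clear
  edge (9,23)–(0,24): clear
  edge (0,24)–(0,15): clear
  midpoint (35/2,29/2) outside
  → clear
Obstacle 2 [(13,0) (24,0) (24,7) (21,11)]:
  edge (13,0)–(24,0): clear
  edge (24,0)–(24,7): clear
  edge (24,7)–(21,11): clear
  edge (21,11)–(13,0): clear
  midpoint (35/2,29/2) outside
  → clear
Obstacle 3 [(0,5) (1,0) (9,1) (11,5) (7,11)]:
  edge (0,5)–(1,0): clear
  edge (1,0)–(9,1): clear
  edge (9,1)–(11,5): clear
  edge (11,5)–(7,11): clear
  edge (7,11)–(0,5): clear
  midpoint (35/2,29/2) outside
  → clear
Obstacle 4 [(14,13) (21,14) (24,24) (16,24) (15,22)]:
  edge (14,13)–(21,14): crosses AB
  edge (21,14)–(24,24): clear
  edge (24,24)–(16,24): clear
  edge (16,24)–(15,22): clear
  edge (15,22)–(14,13): crosses AB
  → BLOCKED

BLOCKED by obstacle 4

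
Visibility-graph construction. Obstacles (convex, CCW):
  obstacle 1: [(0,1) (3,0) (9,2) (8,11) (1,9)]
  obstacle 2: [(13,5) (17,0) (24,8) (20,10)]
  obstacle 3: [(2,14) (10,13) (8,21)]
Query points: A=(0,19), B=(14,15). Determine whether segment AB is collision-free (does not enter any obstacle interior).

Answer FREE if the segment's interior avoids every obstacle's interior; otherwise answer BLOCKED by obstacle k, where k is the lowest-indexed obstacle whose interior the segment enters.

BLOCKED by obstacle 3

Obstacle 1 [(0,1) (3,0) (9,2) (8,11) (1,9)]:
  edge (0,1)–(3,0): clear
  edge (3,0)–(9,2): clear
  edge (9,2)–(8,11): clear
  edge (8,11)–(1,9): clear
  edge (1,9)–(0,1): clear
  midpoint (7,17) outside
  → clear
Obstacle 2 [(13,5) (17,0) (24,8) (20,10)]:
  edge (13,5)–(17,0): clear
  edge (17,0)–(24,8): clear
  edge (24,8)–(20,10): clear
  edge (20,10)–(13,5): clear
  midpoint (7,17) outside
  → clear
Obstacle 3 [(2,14) (10,13) (8,21)]:
  edge (2,14)–(10,13): clear
  edge (10,13)–(8,21): crosses AB
  edge (8,21)–(2,14): crosses AB
  → BLOCKED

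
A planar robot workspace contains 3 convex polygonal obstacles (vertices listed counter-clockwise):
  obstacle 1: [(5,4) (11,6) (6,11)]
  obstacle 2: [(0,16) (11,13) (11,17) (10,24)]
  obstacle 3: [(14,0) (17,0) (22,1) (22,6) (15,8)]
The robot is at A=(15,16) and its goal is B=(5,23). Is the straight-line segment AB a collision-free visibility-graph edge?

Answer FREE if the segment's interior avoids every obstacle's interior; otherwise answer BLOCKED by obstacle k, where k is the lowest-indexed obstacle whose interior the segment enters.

BLOCKED by obstacle 2

Obstacle 1 [(5,4) (11,6) (6,11)]:
  edge (5,4)–(11,6): clear
  edge (11,6)–(6,11): clear
  edge (6,11)–(5,4): clear
  midpoint (10,39/2) outside
  → clear
Obstacle 2 [(0,16) (11,13) (11,17) (10,24)]:
  edge (0,16)–(11,13): clear
  edge (11,13)–(11,17): clear
  edge (11,17)–(10,24): crosses AB
  edge (10,24)–(0,16): crosses AB
  → BLOCKED
Obstacle 3 [(14,0) (17,0) (22,1) (22,6) (15,8)]:
  edge (14,0)–(17,0): clear
  edge (17,0)–(22,1): clear
  edge (22,1)–(22,6): clear
  edge (22,6)–(15,8): clear
  edge (15,8)–(14,0): clear
  midpoint (10,39/2) outside
  → clear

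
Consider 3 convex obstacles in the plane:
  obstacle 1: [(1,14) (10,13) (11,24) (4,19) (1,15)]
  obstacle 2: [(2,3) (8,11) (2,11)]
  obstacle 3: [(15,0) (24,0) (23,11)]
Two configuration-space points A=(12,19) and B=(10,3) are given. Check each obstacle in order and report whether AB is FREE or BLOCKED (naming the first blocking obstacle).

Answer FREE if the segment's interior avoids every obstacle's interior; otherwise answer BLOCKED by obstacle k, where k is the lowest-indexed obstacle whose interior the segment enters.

Obstacle 1 [(1,14) (10,13) (11,24) (4,19) (1,15)]:
  edge (1,14)–(10,13): clear
  edge (10,13)–(11,24): clear
  edge (11,24)–(4,19): clear
  edge (4,19)–(1,15): clear
  edge (1,15)–(1,14): clear
  midpoint (11,11) outside
  → clear
Obstacle 2 [(2,3) (8,11) (2,11)]:
  edge (2,3)–(8,11): clear
  edge (8,11)–(2,11): clear
  edge (2,11)–(2,3): clear
  midpoint (11,11) outside
  → clear
Obstacle 3 [(15,0) (24,0) (23,11)]:
  edge (15,0)–(24,0): clear
  edge (24,0)–(23,11): clear
  edge (23,11)–(15,0): clear
  midpoint (11,11) outside
  → clear

FREE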